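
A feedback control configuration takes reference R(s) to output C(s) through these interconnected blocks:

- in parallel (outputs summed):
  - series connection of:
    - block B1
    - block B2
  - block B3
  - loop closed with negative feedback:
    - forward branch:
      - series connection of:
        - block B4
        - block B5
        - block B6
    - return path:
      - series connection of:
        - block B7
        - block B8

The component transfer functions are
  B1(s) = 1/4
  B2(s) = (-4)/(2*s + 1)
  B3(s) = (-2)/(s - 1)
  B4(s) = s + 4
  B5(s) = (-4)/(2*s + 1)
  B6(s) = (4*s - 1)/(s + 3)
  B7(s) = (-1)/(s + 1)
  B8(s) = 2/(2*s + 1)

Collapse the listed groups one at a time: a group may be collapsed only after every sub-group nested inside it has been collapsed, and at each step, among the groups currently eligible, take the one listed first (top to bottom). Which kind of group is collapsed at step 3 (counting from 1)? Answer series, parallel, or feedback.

Step 1. series reduction of B1, B2
Step 2. series reduction of B4, B5, B6
Step 3. cascade B7, B8
Step 4. apply the feedback formula to (B4*B5*B6), (B7*B8)
Step 5. combine (B1*B2), B3, [(B4*B5*B6)/(1+(B4*B5*B6)*(B7*B8))] in parallel
At step 3 the group reduced is series.

Answer: series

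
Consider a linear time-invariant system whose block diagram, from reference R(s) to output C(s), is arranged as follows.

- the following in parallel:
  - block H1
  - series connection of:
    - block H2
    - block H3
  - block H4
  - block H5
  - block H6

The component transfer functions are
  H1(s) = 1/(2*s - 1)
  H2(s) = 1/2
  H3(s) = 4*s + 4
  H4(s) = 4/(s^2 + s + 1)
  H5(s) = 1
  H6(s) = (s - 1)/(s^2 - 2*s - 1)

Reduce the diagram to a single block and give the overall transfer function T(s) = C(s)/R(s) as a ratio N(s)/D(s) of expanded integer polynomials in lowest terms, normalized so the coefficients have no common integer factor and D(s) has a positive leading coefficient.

1. multiply H2, H3 (series), giving 2*s + 2
2. parallel reduction of H1, (H2*H3), H4, H5, H6 - this is the overall T(s), already in the required normalized form

Answer: (4*s^6 - 12*s^4 - 11*s^3 - 32*s^2 + 7)/(2*s^5 - 3*s^4 - 3*s^3 - 4*s^2 + s + 1)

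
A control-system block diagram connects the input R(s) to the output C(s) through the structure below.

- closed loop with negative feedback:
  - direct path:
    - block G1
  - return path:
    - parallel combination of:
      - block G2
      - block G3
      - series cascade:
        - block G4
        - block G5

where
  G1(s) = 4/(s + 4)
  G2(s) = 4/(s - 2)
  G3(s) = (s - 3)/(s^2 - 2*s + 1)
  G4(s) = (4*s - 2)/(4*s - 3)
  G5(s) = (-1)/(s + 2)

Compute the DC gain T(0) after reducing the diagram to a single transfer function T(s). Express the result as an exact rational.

The answer is -3/13.

Reasoning:
Step 1: reduce the series chain G4, G5 gives (2 - 4*s)/(4*s^2 + 5*s - 6)
Step 2: combine G2, G3, (G4*G5) in parallel gives (16*s^4 - 9*s^3 - 83*s^2 + 146*s - 64)/(4*s^5 - 11*s^4 - 6*s^3 + 41*s^2 - 40*s + 12)
Step 3: collapse the loop (G1 forward, (G2+G3+(G4*G5)) return) gives (16*s^5 - 44*s^4 - 24*s^3 + 164*s^2 - 160*s + 48)/(4*s^6 + 5*s^5 + 14*s^4 - 19*s^3 - 208*s^2 + 436*s - 208)
Step 3 gives the overall T(s). Then T(0) = 48/(-208) = -3/13.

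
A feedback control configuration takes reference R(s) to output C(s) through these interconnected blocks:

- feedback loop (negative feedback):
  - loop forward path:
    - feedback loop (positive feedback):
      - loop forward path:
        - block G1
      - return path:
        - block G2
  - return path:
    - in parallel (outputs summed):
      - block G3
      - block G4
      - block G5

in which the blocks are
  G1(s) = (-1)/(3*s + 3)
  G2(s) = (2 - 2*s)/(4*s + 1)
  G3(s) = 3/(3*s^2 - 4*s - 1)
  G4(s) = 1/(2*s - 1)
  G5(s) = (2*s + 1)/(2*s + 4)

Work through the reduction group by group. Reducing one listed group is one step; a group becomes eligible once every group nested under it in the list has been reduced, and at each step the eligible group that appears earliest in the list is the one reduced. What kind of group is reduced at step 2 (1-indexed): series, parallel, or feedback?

[1] close the feedback loop around G1, G2
[2] reduce the parallel group G3, G4, G5
[3] close the feedback loop around [G1/(1-G1*G2)], (G3+G4+G5)
At step 2 the group reduced is parallel.

Final answer: parallel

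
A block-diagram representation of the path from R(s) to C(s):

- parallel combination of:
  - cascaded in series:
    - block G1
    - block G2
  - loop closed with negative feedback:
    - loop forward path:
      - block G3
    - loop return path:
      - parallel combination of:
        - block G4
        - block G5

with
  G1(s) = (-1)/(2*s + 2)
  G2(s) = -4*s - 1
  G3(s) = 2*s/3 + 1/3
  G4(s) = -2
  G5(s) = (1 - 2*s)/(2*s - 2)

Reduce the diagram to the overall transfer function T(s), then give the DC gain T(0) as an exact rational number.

Step 1. reduce the series chain G1, G2 = (4*s + 1)/(2*s + 2)
Step 2. sum the parallel branches G4, G5 = (5 - 6*s)/(2*s - 2)
Step 3. feedback reduction of G3, (G4+G5) = (-4*s^2 + 2*s + 2)/(12*s^2 - 10*s + 1)
Step 4. add (G1*G2), [G3/(1+G3*(G4+G5))] (parallel) = (40*s^3 - 32*s^2 + 2*s + 5)/(24*s^3 + 4*s^2 - 18*s + 2)
That last expression is T(s); at s = 0 only the constant terms survive, so T(0) = 5/2.

Answer: 5/2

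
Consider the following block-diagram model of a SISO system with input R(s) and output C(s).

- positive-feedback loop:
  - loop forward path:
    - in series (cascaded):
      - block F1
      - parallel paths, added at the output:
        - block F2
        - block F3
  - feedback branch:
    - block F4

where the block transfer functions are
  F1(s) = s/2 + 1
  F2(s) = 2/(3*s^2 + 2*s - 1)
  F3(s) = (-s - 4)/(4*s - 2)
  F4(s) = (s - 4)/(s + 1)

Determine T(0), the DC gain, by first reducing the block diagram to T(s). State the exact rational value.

Step 1 - add F2, F3 (parallel): (-3*s^3 - 14*s^2 + s)/(12*s^3 + 2*s^2 - 8*s + 2)
Step 2 - multiply F1, (F2+F3) (series): (-3*s^4 - 20*s^3 - 27*s^2 + 2*s)/(24*s^3 + 4*s^2 - 16*s + 4)
Step 3 - feedback reduction of (F1*(F2+F3)), F4: (-3*s^5 - 23*s^4 - 47*s^3 - 25*s^2 + 2*s)/(3*s^5 + 32*s^4 - 25*s^3 - 122*s^2 - 4*s + 4)
That last expression is T(s); at s = 0 only the constant terms survive, so T(0) = 0/4 = 0.

Hence the answer: 0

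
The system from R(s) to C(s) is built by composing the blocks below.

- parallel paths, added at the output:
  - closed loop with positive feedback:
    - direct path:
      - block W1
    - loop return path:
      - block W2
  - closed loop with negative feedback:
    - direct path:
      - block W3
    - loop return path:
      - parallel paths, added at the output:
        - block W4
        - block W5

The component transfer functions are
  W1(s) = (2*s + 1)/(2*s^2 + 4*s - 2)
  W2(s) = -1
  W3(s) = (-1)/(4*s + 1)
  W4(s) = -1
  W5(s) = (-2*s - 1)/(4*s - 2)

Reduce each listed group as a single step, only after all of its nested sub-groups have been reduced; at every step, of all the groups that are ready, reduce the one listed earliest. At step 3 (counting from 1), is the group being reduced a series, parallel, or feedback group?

The answer is feedback.

Reasoning:
1. feedback reduction of W1, W2
2. add W4, W5 (parallel)
3. collapse the loop (W3 forward, (W4+W5) return)
4. combine [W1/(1-W1*W2)], [W3/(1+W3*(W4+W5))] in parallel
At step 3 the group reduced is feedback.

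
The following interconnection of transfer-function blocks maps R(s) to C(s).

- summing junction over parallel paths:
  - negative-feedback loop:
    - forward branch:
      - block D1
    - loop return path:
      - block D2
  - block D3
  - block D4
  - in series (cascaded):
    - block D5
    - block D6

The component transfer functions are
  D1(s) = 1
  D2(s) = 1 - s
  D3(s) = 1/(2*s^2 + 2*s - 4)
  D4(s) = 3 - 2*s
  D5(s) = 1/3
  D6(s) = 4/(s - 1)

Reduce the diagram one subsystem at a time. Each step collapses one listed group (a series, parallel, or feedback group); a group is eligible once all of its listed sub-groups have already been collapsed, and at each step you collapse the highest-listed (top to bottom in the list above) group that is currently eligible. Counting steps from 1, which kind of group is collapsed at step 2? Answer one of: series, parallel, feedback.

Reducing step by step:

(1) collapse the loop (D1 forward, D2 return)
(2) reduce the series chain D5, D6
(3) sum the parallel branches [D1/(1+D1*D2)], D3, D4, (D5*D6)
Step 2 collapses a series group.

Answer: series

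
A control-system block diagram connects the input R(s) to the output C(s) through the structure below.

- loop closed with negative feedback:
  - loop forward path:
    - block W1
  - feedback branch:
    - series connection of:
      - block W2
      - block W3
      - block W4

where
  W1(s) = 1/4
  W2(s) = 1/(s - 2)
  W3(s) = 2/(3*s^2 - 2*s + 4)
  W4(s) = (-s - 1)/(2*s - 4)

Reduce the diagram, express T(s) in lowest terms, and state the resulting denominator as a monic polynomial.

Answer: s^4 - 14*s^3/3 + 8*s^2 - 97*s/12 + 21/4

Working:
Step 1 - reduce the series chain W2, W3, W4 = (-s - 1)/(3*s^4 - 14*s^3 + 24*s^2 - 24*s + 16)
Step 2 - reduce the feedback loop with forward W1 and return (W2*W3*W4) = (3*s^4 - 14*s^3 + 24*s^2 - 24*s + 16)/(12*s^4 - 56*s^3 + 96*s^2 - 97*s + 63)
The result of step 2 is T(s) in lowest terms. Its denominator has leading coefficient 12; dividing the denominator through by 12 makes it monic.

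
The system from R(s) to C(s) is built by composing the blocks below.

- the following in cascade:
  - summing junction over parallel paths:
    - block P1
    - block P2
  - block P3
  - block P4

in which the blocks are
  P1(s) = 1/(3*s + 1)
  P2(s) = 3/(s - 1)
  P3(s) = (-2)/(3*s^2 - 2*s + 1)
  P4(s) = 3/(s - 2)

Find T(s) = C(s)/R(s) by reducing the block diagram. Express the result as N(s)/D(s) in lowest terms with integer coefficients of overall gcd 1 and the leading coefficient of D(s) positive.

[1] parallel reduction of P1, P2 -> (10*s + 2)/(3*s^2 - 2*s - 1)
[2] series reduction of (P1+P2), P3, P4: this yields T(s), and no further normalization is needed

Answer: (-60*s - 12)/(9*s^5 - 30*s^4 + 28*s^3 - 8*s^2 - s + 2)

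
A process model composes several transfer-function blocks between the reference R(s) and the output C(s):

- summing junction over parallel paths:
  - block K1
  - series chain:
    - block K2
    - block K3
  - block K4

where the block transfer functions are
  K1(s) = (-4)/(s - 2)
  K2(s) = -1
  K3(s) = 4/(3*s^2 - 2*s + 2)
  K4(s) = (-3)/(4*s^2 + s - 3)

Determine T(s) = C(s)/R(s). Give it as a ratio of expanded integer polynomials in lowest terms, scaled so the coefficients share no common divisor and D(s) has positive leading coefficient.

Step 1: series reduction of K2, K3 gives (-4)/(3*s^2 - 2*s + 2)
Step 2: parallel reduction of K1, (K2*K3), K4: this yields T(s), and no further normalization is needed

Final answer: (-48*s^4 - 5*s^3 + 64*s^2 - 30*s + 12)/(12*s^5 - 29*s^4 + 7*s^3 + 14*s^2 - 22*s + 12)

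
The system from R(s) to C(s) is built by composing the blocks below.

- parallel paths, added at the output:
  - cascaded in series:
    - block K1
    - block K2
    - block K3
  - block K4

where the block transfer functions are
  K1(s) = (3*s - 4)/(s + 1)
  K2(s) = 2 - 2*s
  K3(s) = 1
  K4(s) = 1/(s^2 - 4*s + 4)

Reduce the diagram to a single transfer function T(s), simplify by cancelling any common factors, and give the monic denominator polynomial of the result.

First reduce the diagram to T(s).

(1) multiply K1, K2, K3 (series) = (-6*s^2 + 14*s - 8)/(s + 1)
(2) sum the parallel branches (K1*K2*K3), K4 = (-6*s^4 + 38*s^3 - 88*s^2 + 89*s - 31)/(s^3 - 3*s^2 + 4)
Step 2 gives the fully reduced T(s), with no common factor left to cancel. The denominator is already monic (leading coefficient 1).

Answer: s^3 - 3*s^2 + 4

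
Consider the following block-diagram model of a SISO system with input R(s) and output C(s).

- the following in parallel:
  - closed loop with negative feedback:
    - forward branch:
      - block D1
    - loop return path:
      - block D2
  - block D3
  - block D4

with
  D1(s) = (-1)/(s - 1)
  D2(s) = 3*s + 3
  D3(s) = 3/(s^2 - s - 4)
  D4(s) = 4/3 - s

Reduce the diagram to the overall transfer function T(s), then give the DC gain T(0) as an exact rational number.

1. feedback reduction of D1, D2: 1/(2*s + 4)
2. sum the parallel branches [D1/(1+D1*D2)], D3, D4: (-6*s^4 + 2*s^3 + 47*s^2 + 15*s - 40)/(6*s^3 + 6*s^2 - 36*s - 48)
That last expression is T(s); at s = 0 only the constant terms survive, so T(0) = -40/(-48) = 5/6.

Therefore the answer is 5/6.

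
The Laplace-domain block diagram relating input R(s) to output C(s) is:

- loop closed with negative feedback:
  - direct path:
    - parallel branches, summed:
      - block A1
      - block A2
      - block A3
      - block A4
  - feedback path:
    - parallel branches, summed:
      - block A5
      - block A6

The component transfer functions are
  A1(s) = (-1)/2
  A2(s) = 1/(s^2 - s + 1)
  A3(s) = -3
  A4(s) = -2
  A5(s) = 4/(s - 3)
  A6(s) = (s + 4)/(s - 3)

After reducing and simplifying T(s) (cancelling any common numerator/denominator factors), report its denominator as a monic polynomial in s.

Step 1. combine A1, A2, A3, A4 in parallel, giving (-11*s^2 + 11*s - 9)/(2*s^2 - 2*s + 2)
Step 2. reduce the parallel group A5, A6, giving (s + 8)/(s - 3)
Step 3. feedback reduction of (A1+A2+A3+A4), (A5+A6), giving (11*s^3 - 44*s^2 + 42*s - 27)/(9*s^3 + 85*s^2 - 87*s + 78)
That last expression is T(s), already simplified. Scaling its denominator by 1/9 (the reciprocal of the leading coefficient) yields the monic denominator.

Therefore the answer is s^3 + 85*s^2/9 - 29*s/3 + 26/3.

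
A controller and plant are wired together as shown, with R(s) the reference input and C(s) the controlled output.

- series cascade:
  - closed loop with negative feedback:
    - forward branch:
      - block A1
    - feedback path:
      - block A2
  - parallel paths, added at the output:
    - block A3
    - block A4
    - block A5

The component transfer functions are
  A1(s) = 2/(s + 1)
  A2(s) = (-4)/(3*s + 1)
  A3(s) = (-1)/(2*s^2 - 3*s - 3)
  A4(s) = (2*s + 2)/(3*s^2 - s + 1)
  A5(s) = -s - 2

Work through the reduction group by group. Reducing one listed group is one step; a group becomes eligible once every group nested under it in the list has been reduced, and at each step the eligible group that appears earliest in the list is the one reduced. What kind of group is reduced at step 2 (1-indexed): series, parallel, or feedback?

Answer: parallel

Working:
[1] apply the feedback formula to A1, A2
[2] parallel reduction of A3, A4, A5
[3] multiply [A1/(1+A1*A2)], (A3+A4+A5) (series)
Step 2: parallel.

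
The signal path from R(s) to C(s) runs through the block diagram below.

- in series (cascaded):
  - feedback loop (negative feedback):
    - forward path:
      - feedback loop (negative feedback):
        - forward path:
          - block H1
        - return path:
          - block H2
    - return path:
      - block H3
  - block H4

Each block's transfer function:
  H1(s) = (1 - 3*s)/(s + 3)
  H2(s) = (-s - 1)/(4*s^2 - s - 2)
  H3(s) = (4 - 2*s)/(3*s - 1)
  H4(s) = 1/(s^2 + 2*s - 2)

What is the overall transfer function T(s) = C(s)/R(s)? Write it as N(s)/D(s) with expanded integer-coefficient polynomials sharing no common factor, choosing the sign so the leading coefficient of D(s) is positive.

The answer is (-4*s^2 + s + 2)/(4*s^4 + 8*s^3 - 9*s^2 - 2*s + 2).

Reasoning:
Step 1: feedback reduction of H1, H2, giving (-12*s^3 + 7*s^2 + 5*s - 2)/(4*s^3 + 14*s^2 - 3*s - 7)
Step 2: collapse the loop ([H1/(1+H1*H2)] forward, H3 return), giving (-4*s^2 + s + 2)/(4*s^2 - 1)
Step 3: reduce the series chain [[H1/(1+H1*H2)]/(1+[H1/(1+H1*H2)]*H3)], H4 - this is the overall T(s), already in the required normalized form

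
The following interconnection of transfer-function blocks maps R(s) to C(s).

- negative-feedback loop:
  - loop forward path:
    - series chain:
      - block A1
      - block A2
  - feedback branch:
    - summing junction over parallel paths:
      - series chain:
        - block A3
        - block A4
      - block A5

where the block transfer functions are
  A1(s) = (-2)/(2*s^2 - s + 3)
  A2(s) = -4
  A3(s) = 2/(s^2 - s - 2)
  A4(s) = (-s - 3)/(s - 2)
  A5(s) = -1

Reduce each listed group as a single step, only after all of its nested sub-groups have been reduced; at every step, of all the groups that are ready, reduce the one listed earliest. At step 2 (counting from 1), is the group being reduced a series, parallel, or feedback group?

Answer: series

Working:
1. combine A1, A2 in series
2. combine A3, A4 in series
3. reduce the parallel group (A3*A4), A5
4. reduce the feedback loop with forward (A1*A2) and return ((A3*A4)+A5)
Step 2: series.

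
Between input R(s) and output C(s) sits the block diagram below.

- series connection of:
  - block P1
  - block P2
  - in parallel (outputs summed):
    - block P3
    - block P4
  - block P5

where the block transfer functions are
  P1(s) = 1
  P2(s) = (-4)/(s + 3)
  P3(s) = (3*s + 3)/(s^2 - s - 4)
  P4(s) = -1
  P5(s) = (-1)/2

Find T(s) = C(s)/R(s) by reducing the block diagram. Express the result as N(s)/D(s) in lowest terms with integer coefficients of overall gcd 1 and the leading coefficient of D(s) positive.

Reducing step by step:

(1) combine P3, P4 in parallel: (-s^2 + 4*s + 7)/(s^2 - s - 4)
(2) reduce the series chain P1, P2, (P3+P4), P5; the result is T(s) itself (integer coefficients, no common factor, positive leading denominator coefficient)

Answer: (-2*s^2 + 8*s + 14)/(s^3 + 2*s^2 - 7*s - 12)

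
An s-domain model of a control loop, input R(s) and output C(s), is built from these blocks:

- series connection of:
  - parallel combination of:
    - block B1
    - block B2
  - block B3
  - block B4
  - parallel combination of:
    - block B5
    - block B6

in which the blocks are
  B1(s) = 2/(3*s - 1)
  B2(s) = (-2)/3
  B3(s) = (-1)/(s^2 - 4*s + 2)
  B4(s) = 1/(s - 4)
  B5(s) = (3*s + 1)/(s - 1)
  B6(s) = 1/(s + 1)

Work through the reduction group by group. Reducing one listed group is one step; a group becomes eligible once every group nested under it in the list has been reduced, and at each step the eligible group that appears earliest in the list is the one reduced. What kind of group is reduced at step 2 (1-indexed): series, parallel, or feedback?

(1) parallel reduction of B1, B2
(2) sum the parallel branches B5, B6
(3) cascade (B1+B2), B3, B4, (B5+B6)
Step 2 collapses a parallel group.

Final answer: parallel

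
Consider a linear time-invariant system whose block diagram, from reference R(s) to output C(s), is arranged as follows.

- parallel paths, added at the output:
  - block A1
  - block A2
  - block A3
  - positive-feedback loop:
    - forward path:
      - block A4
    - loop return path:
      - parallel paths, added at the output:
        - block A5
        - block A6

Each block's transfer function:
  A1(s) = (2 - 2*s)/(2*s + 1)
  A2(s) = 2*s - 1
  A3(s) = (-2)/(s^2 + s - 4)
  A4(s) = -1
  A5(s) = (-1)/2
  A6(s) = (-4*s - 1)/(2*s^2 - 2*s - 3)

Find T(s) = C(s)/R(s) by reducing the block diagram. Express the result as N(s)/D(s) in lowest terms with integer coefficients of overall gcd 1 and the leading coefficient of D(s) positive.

Step 1. reduce the parallel group A5, A6: (-2*s^2 - 6*s + 1)/(4*s^2 - 4*s - 6)
Step 2. apply the feedback formula to A4, (A5+A6): (-4*s^2 + 4*s + 6)/(2*s^2 - 10*s - 5)
Step 3. parallel reduction of A1, A2, A3, [A4/(1-A4*(A5+A6))], giving the overall T(s)

Therefore the answer is (8*s^6 - 44*s^5 - 78*s^4 + 222*s^3 + 29*s^2 - 23*s + 6)/(4*s^5 - 14*s^4 - 54*s^3 + 47*s^2 + 75*s + 20).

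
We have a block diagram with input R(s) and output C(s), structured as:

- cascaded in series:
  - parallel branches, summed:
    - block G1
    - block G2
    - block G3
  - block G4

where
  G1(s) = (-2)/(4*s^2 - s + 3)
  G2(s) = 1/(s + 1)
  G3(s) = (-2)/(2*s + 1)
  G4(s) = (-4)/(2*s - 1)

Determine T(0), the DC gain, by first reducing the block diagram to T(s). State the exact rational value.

Reducing step by step:

[1] combine G1, G2, G3 in parallel: (-8*s^2 - 5*s - 5)/(8*s^4 + 10*s^3 + 7*s^2 + 8*s + 3)
[2] combine (G1+G2+G3), G4 in series: (32*s^2 + 20*s + 20)/(16*s^5 + 12*s^4 + 4*s^3 + 9*s^2 - 2*s - 3)
The step-2 result is T(s). Setting s = 0: T(0) = 20/(-3) = -20/3.

Answer: -20/3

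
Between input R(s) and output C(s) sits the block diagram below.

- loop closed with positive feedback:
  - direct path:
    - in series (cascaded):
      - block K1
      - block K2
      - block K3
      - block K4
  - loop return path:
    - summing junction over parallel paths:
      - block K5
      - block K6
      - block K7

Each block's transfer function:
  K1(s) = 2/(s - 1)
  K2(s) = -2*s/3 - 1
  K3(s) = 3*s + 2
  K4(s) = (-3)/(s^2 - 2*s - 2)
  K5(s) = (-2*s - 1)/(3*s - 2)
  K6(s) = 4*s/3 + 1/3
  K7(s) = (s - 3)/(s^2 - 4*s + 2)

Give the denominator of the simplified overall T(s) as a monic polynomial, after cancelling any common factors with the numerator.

Reducing step by step:

(1) reduce the series chain K1, K2, K3, K4, giving (12*s^2 + 26*s + 12)/(s^3 - 3*s^2 + 2)
(2) parallel reduction of K5, K6, K7, giving (12*s^4 - 59*s^3 + 72*s^2 - 35*s + 8)/(9*s^3 - 42*s^2 + 42*s - 12)
(3) collapse the loop ((K1*K2*K3*K4) forward, (K5+K6+K7) return), giving (-108*s^5 + 270*s^4 + 480*s^3 - 444*s^2 - 192*s + 144)/(135*s^6 - 327*s^5 - 694*s^4 + 864*s^3 + 98*s^2 - 296*s + 120)
That last expression is T(s), already simplified. Scaling its denominator by 1/135 (the reciprocal of the leading coefficient) yields the monic denominator.

Answer: s^6 - 109*s^5/45 - 694*s^4/135 + 32*s^3/5 + 98*s^2/135 - 296*s/135 + 8/9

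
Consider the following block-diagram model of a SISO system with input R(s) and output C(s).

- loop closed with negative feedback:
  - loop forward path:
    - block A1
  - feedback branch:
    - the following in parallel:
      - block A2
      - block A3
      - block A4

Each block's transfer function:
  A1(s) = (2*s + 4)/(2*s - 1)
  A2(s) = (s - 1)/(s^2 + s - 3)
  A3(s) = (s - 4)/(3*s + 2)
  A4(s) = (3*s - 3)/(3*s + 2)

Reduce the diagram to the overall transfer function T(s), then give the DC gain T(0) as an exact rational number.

1. parallel reduction of A2, A3, A4: (4*s^3 - 20*s + 19)/(3*s^3 + 5*s^2 - 7*s - 6)
2. close the feedback loop around A1, (A2+A3+A4): (6*s^4 + 22*s^3 + 6*s^2 - 40*s - 24)/(14*s^4 + 23*s^3 - 59*s^2 - 47*s + 82)
DC gain: substitute s = 0 into T(s) from step 2: T(0) = -24/82 = -12/41.

Hence the answer: -12/41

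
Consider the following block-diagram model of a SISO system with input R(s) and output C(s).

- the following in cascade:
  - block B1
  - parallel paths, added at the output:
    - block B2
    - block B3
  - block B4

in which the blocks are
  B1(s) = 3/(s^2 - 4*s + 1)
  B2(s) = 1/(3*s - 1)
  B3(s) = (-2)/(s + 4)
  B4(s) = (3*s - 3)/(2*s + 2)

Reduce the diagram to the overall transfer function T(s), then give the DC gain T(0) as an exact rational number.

Step 1 - sum the parallel branches B2, B3: (6 - 5*s)/(3*s^2 + 11*s - 4)
Step 2 - series reduction of B1, (B2+B3), B4: (-45*s^2 + 99*s - 54)/(6*s^5 + 4*s^4 - 92*s^3 - 36*s^2 + 46*s - 8)
Step 2 gives the overall T(s). Then T(0) = -54/(-8) = 27/4.

Hence the answer: 27/4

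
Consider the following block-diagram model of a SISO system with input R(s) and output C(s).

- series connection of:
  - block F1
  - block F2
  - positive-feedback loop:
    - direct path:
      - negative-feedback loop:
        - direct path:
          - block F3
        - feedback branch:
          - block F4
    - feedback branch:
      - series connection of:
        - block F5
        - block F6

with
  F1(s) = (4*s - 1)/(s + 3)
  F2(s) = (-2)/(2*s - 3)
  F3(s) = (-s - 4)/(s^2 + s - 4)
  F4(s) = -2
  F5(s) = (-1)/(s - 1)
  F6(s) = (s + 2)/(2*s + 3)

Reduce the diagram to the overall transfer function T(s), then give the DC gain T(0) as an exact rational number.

Step 1: reduce the feedback loop with forward F3 and return F4; result (-s - 4)/(s^2 + 3*s + 4)
Step 2: combine F5, F6 in series; result (-s - 2)/(2*s^2 + s - 3)
Step 3: apply the feedback formula to [F3/(1+F3*F4)], (F5*F6); result (-2*s^3 - 9*s^2 - s + 12)/(2*s^4 + 7*s^3 + 7*s^2 - 11*s - 20)
Step 4: series reduction of F1, F2, [[F3/(1+F3*F4)]/(1-[F3/(1+F3*F4)]*(F5*F6))]; result (16*s^4 + 68*s^3 - 10*s^2 - 98*s + 24)/(4*s^6 + 20*s^5 + 17*s^4 - 64*s^3 - 136*s^2 + 39*s + 180)
Evaluating the step-4 result (the overall T(s)) at s = 0 gives T(0) = 24/180 = 2/15.

Final answer: 2/15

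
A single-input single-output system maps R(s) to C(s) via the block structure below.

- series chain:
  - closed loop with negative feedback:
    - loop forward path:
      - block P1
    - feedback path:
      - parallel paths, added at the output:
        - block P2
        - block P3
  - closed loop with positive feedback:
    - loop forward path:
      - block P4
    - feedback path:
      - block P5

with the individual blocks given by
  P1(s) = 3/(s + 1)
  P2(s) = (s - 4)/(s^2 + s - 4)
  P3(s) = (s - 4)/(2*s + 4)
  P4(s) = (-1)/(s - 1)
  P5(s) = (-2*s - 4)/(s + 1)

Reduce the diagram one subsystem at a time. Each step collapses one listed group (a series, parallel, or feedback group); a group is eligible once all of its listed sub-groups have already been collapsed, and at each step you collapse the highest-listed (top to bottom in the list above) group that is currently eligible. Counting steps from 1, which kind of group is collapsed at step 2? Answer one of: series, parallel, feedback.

[1] reduce the parallel group P2, P3
[2] feedback reduction of P1, (P2+P3)
[3] feedback reduction of P4, P5
[4] series reduction of [P1/(1+P1*(P2+P3))], [P4/(1-P4*P5)]
The group at step 2 is a feedback group.

Hence the answer: feedback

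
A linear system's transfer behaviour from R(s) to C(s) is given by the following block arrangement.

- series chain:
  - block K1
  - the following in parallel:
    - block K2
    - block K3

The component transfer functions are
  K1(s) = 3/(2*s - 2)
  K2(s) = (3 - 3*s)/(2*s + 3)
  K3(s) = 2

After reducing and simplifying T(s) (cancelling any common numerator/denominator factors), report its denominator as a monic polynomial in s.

Step 1. combine K2, K3 in parallel = (s + 9)/(2*s + 3)
Step 2. series reduction of K1, (K2+K3) = (3*s + 27)/(4*s^2 + 2*s - 6)
The result of step 2 is T(s) in lowest terms. Its denominator has leading coefficient 4; dividing the denominator through by 4 makes it monic.

Therefore the answer is s^2 + s/2 - 3/2.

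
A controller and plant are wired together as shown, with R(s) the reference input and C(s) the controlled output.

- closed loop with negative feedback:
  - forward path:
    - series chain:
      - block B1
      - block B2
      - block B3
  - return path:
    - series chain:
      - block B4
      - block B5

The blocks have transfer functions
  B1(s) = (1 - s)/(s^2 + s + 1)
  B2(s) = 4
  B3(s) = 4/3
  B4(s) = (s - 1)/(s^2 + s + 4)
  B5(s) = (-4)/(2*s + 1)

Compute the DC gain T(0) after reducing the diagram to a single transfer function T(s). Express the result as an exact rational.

The answer is 16/19.

Reasoning:
1. series reduction of B1, B2, B3, giving (16 - 16*s)/(3*s^2 + 3*s + 3)
2. reduce the series chain B4, B5, giving (4 - 4*s)/(2*s^3 + 3*s^2 + 9*s + 4)
3. apply the feedback formula to (B1*B2*B3), (B4*B5), giving (-32*s^4 - 16*s^3 - 96*s^2 + 80*s + 64)/(6*s^5 + 15*s^4 + 42*s^3 + 112*s^2 - 89*s + 76)
The step-3 result is T(s). Setting s = 0: T(0) = 64/76 = 16/19.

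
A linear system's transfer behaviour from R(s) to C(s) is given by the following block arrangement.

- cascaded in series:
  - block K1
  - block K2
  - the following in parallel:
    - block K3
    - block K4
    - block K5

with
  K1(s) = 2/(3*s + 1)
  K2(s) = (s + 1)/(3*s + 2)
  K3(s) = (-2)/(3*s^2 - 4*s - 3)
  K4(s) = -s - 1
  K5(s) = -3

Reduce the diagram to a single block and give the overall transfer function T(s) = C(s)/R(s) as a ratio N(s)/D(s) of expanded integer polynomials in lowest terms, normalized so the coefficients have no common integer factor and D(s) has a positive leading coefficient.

(1) add K3, K4, K5 (parallel) -> (-3*s^3 - 8*s^2 + 19*s + 10)/(3*s^2 - 4*s - 3)
(2) reduce the series chain K1, K2, (K3+K4+K5), giving the overall T(s)

Therefore the answer is (-6*s^4 - 22*s^3 + 22*s^2 + 58*s + 20)/(27*s^4 - 9*s^3 - 57*s^2 - 35*s - 6).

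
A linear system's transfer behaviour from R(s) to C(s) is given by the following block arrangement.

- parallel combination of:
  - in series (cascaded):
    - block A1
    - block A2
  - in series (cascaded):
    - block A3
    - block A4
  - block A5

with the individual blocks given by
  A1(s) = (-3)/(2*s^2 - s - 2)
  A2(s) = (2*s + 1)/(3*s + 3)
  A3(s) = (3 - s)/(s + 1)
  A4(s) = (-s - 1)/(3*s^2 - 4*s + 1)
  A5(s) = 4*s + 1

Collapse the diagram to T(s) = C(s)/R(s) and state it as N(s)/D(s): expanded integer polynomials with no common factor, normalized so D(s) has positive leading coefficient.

Step 1 - cascade A1, A2, giving (-2*s - 1)/(2*s^3 + s^2 - 3*s - 2)
Step 2 - cascade A3, A4, giving (s - 3)/(3*s^2 - 4*s + 1)
Step 3 - combine (A1*A2), (A3*A4), A5 in parallel; the result is T(s) itself (integer coefficients, no common factor, positive leading denominator coefficient)

Final answer: (24*s^6 - 14*s^5 - 47*s^4 + 6*s^3 + 26*s^2 + 6*s + 3)/(6*s^5 - 5*s^4 - 11*s^3 + 7*s^2 + 5*s - 2)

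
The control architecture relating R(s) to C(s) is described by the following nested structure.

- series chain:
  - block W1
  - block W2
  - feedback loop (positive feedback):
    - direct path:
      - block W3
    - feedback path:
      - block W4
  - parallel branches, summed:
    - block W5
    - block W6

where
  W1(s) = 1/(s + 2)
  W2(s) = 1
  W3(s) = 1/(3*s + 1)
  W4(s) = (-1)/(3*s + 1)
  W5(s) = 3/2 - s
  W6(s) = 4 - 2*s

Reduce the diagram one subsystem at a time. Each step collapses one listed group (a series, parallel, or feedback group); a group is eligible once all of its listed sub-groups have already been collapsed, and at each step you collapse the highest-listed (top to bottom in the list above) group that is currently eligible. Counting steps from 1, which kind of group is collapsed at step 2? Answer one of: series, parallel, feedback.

Step 1. feedback reduction of W3, W4
Step 2. reduce the parallel group W5, W6
Step 3. series reduction of W1, W2, [W3/(1-W3*W4)], (W5+W6)
At step 2 the group reduced is parallel.

Answer: parallel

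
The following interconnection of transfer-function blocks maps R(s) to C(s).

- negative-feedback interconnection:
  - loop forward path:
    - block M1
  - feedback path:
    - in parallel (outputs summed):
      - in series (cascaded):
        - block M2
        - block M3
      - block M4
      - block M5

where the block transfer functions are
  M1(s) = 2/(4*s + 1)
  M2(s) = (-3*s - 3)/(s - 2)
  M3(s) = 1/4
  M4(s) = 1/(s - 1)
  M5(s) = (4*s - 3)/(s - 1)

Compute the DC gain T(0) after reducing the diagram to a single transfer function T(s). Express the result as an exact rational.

Answer: 8/23

Working:
Step 1 - series reduction of M2, M3 -> (-3*s - 3)/(4*s - 8)
Step 2 - reduce the parallel group (M2*M3), M4, M5 -> (13*s^2 - 40*s + 19)/(4*s^2 - 12*s + 8)
Step 3 - collapse the loop (M1 forward, ((M2*M3)+M4+M5) return) -> (4*s^2 - 12*s + 8)/(8*s^3 - 9*s^2 - 30*s + 23)
The step-3 result is T(s). Setting s = 0: T(0) = 8/23.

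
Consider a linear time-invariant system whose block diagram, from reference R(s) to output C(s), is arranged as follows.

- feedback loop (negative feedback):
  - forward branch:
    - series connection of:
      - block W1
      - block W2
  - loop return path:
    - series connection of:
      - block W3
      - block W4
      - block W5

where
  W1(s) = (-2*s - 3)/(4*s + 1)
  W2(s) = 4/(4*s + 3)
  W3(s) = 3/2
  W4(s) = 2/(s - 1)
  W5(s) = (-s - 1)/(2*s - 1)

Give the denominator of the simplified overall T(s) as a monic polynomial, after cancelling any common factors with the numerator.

Step 1 - cascade W1, W2 = (-8*s - 12)/(16*s^2 + 16*s + 3)
Step 2 - series reduction of W3, W4, W5 = (-3*s - 3)/(2*s^2 - 3*s + 1)
Step 3 - reduce the feedback loop with forward (W1*W2) and return (W3*W4*W5) = (-16*s^3 + 28*s - 12)/(32*s^4 - 16*s^3 - 2*s^2 + 67*s + 39)
That last expression is T(s), already simplified. Scaling its denominator by 1/32 (the reciprocal of the leading coefficient) yields the monic denominator.

Final answer: s^4 - s^3/2 - s^2/16 + 67*s/32 + 39/32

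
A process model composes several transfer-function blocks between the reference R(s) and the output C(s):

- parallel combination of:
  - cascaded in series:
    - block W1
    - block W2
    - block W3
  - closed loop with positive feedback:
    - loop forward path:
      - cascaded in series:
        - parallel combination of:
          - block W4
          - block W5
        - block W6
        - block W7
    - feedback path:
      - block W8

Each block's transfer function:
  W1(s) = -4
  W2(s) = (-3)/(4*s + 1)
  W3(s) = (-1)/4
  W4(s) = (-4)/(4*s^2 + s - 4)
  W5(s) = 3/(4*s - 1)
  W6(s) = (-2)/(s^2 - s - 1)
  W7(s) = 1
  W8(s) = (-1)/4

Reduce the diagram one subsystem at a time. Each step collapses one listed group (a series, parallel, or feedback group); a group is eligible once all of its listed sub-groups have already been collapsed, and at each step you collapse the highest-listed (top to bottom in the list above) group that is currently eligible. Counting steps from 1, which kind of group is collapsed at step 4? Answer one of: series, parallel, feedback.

Answer: feedback

Working:
Step 1. combine W1, W2, W3 in series
Step 2. combine W4, W5 in parallel
Step 3. reduce the series chain (W4+W5), W6, W7
Step 4. collapse the loop (((W4+W5)*W6*W7) forward, W8 return)
Step 5. reduce the parallel group (W1*W2*W3), [((W4+W5)*W6*W7)/(1-((W4+W5)*W6*W7)*W8)]
At step 4 the group reduced is feedback.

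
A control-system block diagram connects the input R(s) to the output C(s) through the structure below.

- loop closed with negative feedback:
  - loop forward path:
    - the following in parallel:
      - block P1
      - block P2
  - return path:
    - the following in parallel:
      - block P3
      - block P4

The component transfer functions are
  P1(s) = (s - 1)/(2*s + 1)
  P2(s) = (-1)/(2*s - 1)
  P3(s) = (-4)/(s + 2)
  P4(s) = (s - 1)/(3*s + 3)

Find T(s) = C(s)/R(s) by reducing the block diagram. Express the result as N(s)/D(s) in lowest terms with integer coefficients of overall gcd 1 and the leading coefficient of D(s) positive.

(1) reduce the parallel group P1, P2 = (2*s^2 - 5*s)/(4*s^2 - 1)
(2) parallel reduction of P3, P4 = (s^2 - 11*s - 14)/(3*s^2 + 9*s + 6)
(3) apply the feedback formula to (P1+P2), (P3+P4) - this is the overall T(s), already in the required normalized form

Hence the answer: (6*s^4 + 3*s^3 - 33*s^2 - 30*s)/(14*s^4 + 9*s^3 + 48*s^2 + 61*s - 6)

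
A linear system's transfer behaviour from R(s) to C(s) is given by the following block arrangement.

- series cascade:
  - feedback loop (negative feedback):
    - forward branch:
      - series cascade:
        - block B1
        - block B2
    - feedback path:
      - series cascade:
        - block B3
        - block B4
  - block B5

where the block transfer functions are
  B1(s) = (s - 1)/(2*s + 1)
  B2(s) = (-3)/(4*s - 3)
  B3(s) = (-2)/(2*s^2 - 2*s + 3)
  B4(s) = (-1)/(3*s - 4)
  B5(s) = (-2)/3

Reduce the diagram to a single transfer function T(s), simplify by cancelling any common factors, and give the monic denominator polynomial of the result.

Step 1. reduce the series chain B1, B2; result (3 - 3*s)/(8*s^2 - 2*s - 3)
Step 2. combine B3, B4 in series; result 2/(6*s^3 - 14*s^2 + 17*s - 12)
Step 3. reduce the feedback loop with forward (B1*B2) and return (B3*B4); result (-18*s^4 + 60*s^3 - 93*s^2 + 87*s - 36)/(48*s^5 - 124*s^4 + 146*s^3 - 88*s^2 - 33*s + 42)
Step 4. cascade [(B1*B2)/(1+(B1*B2)*(B3*B4))], B5; result (12*s^4 - 40*s^3 + 62*s^2 - 58*s + 24)/(48*s^5 - 124*s^4 + 146*s^3 - 88*s^2 - 33*s + 42)
Step 4 gives the fully reduced T(s), with no common factor left to cancel. The denominator's leading coefficient is 48, so divide each of its coefficients by 48 to get the monic form.

Hence the answer: s^5 - 31*s^4/12 + 73*s^3/24 - 11*s^2/6 - 11*s/16 + 7/8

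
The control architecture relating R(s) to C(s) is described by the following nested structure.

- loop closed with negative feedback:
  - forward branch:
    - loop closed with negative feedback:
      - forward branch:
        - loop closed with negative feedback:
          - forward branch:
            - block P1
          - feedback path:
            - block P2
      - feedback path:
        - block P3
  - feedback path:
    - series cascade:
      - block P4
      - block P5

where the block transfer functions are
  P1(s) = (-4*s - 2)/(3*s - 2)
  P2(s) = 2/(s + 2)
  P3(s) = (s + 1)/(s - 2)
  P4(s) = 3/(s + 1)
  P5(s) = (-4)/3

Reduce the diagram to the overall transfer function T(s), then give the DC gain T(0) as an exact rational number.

Reducing step by step:

Step 1. reduce the feedback loop with forward P1 and return P2, giving (-4*s^2 - 10*s - 4)/(3*s^2 - 4*s - 8)
Step 2. feedback reduction of [P1/(1+P1*P2)], P3, giving (4*s^3 + 2*s^2 - 16*s - 8)/(s^3 + 24*s^2 + 14*s - 12)
Step 3. reduce the series chain P4, P5, giving (-4)/(s + 1)
Step 4. reduce the feedback loop with forward [[P1/(1+P1*P2)]/(1+[P1/(1+P1*P2)]*P3)] and return (P4*P5), giving (4*s^4 + 6*s^3 - 14*s^2 - 24*s - 8)/(s^4 + 9*s^3 + 30*s^2 + 66*s + 20)
The step-4 result is T(s). Setting s = 0: T(0) = -8/20 = -2/5.

Answer: -2/5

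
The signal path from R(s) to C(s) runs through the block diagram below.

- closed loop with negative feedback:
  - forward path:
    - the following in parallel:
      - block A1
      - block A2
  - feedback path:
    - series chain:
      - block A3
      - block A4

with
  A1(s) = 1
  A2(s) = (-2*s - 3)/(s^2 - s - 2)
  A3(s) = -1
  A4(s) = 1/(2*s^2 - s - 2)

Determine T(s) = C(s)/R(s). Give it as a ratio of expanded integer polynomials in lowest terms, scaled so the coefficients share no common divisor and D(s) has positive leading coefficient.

Step 1 - parallel reduction of A1, A2 = (s^2 - 3*s - 5)/(s^2 - s - 2)
Step 2 - reduce the series chain A3, A4 = (-1)/(2*s^2 - s - 2)
Step 3 - close the feedback loop around (A1+A2), (A3*A4); the result is T(s) itself (integer coefficients, no common factor, positive leading denominator coefficient)

Hence the answer: (2*s^4 - 7*s^3 - 9*s^2 + 11*s + 10)/(2*s^4 - 3*s^3 - 6*s^2 + 7*s + 9)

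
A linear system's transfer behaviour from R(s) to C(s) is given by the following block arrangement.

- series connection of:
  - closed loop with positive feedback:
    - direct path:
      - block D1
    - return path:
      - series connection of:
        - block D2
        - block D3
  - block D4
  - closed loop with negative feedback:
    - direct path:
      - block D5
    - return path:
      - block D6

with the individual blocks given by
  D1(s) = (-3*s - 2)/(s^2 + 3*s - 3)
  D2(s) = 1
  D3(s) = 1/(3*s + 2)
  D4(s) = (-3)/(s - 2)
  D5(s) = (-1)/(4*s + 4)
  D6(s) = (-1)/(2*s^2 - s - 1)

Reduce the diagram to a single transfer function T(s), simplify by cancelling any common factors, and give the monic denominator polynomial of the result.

The answer is s^6 + 3*s^5/2 - 17*s^4/2 - 11*s^3/8 + 77*s^2/8 - s - 3/2.

Reasoning:
Step 1. cascade D2, D3; result 1/(3*s + 2)
Step 2. feedback reduction of D1, (D2*D3); result (-3*s - 2)/(s^2 + 3*s - 2)
Step 3. close the feedback loop around D5, D6; result (-2*s^2 + s + 1)/(8*s^3 + 4*s^2 - 8*s - 3)
Step 4. reduce the series chain [D1/(1-D1*(D2*D3))], D4, [D5/(1+D5*D6)]; result (-18*s^3 - 3*s^2 + 15*s + 6)/(8*s^6 + 12*s^5 - 68*s^4 - 11*s^3 + 77*s^2 - 8*s - 12)
No further cancellation is possible in the step-4 result, so that is T(s). Its denominator becomes monic after dividing by the leading coefficient 8.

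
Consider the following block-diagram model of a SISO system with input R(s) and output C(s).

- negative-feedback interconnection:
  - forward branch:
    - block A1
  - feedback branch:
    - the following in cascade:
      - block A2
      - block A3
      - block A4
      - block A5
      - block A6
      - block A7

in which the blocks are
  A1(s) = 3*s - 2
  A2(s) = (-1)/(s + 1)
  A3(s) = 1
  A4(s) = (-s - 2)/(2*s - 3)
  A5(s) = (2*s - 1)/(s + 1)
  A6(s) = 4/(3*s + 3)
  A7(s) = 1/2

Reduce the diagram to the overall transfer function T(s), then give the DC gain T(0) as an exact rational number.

First reduce the diagram to T(s).

Step 1 - reduce the series chain A2, A3, A4, A5, A6, A7 = (4*s^2 + 6*s - 4)/(6*s^4 + 9*s^3 - 9*s^2 - 21*s - 9)
Step 2 - close the feedback loop around A1, (A2*A3*A4*A5*A6*A7) = (18*s^5 + 15*s^4 - 45*s^3 - 45*s^2 + 15*s + 18)/(6*s^4 + 21*s^3 + s^2 - 45*s - 1)
Step 2 gives the overall T(s). Then T(0) = 18/(-1) = -18.

Answer: -18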